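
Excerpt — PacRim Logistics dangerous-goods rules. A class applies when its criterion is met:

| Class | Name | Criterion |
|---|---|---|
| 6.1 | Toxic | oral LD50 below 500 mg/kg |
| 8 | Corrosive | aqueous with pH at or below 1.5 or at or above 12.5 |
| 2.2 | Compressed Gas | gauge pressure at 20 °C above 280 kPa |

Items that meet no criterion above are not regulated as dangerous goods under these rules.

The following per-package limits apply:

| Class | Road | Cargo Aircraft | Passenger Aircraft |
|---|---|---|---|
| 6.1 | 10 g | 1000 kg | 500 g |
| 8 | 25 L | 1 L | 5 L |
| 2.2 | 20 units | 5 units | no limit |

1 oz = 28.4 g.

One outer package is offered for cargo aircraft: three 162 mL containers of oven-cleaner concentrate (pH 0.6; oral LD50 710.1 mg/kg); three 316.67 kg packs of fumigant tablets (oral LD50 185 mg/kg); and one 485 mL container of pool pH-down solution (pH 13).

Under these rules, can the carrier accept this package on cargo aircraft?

The oven-cleaner concentrate has pH 0.6, which is ≤ 1.5, so it is Class 8 (Corrosive).
With oral LD50 185 mg/kg (< 500 mg/kg), the fumigant tablets fall in Class 6.1.
Pool pH-down solution: pH 13 ≥ 12.5 → Class 8 (Corrosive).
Class 8 net quantity: (three 162 mL containers = 486 mL) + 485 mL = 971 mL.
That is within the Class 8 cargo aircraft limit of 1 L.
Class 6.1 quantity: three 316.67 kg packs = 950.01 kg.
That is within the Class 6.1 cargo aircraft limit of 1000 kg.
Every hazard class is within its cargo aircraft limit and no segregation rule is violated.

Yes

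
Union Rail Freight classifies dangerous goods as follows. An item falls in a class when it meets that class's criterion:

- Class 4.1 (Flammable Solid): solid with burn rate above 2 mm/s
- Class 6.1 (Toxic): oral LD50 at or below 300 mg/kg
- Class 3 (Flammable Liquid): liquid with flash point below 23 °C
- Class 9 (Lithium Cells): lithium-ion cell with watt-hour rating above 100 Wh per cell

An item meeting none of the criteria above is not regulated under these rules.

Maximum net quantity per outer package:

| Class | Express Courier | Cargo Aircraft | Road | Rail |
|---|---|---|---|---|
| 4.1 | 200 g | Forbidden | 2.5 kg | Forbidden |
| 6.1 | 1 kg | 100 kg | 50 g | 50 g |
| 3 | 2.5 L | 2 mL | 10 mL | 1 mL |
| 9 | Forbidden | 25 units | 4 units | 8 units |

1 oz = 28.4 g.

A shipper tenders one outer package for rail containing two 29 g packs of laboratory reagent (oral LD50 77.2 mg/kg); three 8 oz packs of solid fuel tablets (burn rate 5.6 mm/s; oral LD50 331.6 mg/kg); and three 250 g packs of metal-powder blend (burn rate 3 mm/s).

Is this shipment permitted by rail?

The laboratory reagent has oral LD50 77.2 mg/kg, which is ≤ 300 mg/kg, so it is Class 6.1 (Toxic).
Solid fuel tablets: burn rate 5.6 mm/s > 2 mm/s → Class 4.1 (Flammable Solid).
With burn rate 3 mm/s (> 2 mm/s), the metal-powder blend falls in Class 4.1.
Class 4.1 net quantity: (three 8 oz packs = 681.6 g) + (three 250 g packs = 750 g) = 1431.6 g.
Class 4.1 is Forbidden by rail.
Class 6.1 quantity: two 29 g packs = 58 g.
That exceeds the Class 6.1 rail limit of 50 g.

No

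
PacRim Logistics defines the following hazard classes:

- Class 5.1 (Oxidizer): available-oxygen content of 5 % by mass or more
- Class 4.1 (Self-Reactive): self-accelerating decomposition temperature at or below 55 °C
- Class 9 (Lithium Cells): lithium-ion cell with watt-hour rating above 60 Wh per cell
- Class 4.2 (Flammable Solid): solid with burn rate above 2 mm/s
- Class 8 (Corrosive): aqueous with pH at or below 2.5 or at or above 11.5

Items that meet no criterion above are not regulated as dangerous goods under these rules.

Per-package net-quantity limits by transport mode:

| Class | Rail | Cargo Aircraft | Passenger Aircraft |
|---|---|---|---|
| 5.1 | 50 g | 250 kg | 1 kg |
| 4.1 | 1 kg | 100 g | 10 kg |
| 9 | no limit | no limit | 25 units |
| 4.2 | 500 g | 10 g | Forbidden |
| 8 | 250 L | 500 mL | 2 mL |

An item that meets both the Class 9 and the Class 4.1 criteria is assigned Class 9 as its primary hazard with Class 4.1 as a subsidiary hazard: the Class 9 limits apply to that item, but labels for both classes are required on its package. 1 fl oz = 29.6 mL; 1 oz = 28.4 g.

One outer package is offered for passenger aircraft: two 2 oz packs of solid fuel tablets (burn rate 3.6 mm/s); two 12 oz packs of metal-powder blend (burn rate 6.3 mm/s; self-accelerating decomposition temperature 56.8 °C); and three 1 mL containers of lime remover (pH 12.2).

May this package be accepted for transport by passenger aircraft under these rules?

No

With burn rate 3.6 mm/s (> 2 mm/s), the solid fuel tablets fall in Class 4.2.
Metal-powder blend: burn rate 6.3 mm/s > 2 mm/s → Class 4.2 (Flammable Solid).
The lime remover has pH 12.2, which is ≥ 11.5, so it is Class 8 (Corrosive).
Class 4.2 net quantity: (two 2 oz packs = 113.6 g) + (two 12 oz packs = 681.6 g) = 795.2 g.
By passenger aircraft, Class 4.2 is Forbidden regardless of quantity.
Class 8 quantity: three 1 mL containers = 3 mL.
That exceeds the Class 8 passenger aircraft limit of 2 mL.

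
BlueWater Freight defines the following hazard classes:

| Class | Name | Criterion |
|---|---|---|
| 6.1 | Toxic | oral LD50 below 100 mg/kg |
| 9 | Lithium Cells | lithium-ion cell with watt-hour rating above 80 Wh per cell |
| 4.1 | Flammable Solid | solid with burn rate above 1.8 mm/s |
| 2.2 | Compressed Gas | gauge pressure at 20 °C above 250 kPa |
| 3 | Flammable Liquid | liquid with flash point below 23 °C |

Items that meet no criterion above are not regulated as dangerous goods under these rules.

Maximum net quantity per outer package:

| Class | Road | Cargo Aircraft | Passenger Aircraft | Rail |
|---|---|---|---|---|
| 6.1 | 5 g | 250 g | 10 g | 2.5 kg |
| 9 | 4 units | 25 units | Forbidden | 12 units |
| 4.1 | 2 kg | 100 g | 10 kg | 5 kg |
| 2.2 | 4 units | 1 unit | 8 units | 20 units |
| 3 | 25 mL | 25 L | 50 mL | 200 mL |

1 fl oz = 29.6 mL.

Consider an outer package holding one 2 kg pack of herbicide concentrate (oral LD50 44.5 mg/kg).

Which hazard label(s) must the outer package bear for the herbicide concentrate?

Herbicide concentrate: oral LD50 44.5 mg/kg < 100 mg/kg → Class 6.1 (Toxic).
Only the Class 6.1 label is required.

Class 6.1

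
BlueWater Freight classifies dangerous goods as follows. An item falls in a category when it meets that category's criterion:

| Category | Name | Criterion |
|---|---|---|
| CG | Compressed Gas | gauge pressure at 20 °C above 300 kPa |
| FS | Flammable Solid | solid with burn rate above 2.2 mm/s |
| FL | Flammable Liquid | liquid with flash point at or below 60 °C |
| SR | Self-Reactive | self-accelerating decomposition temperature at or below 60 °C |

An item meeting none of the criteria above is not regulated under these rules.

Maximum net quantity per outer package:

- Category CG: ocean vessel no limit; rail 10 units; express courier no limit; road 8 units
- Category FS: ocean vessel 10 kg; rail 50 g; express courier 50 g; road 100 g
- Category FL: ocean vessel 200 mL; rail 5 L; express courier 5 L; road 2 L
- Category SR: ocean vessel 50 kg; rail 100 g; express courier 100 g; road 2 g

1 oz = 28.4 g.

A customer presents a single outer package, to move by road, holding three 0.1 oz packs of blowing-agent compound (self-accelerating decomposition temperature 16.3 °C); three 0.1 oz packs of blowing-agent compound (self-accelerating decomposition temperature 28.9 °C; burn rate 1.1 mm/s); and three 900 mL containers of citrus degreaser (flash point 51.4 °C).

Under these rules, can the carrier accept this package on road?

The blowing-agent compound has self-accelerating decomposition temperature 16.3 °C, which is ≤ 60 °C, so it is Category SR (Self-Reactive).
Self-accelerating decomposition temperature 28.9 °C meets the Category SR criterion (Self-Reactive), so the blowing-agent compound is Category SR.
With flash point 51.4 °C (≤ 60 °C), the citrus degreaser falls in Category FL.
Category FL quantity: three 900 mL containers = 2.7 L.
2.7 L > 2 L (road limit, Category FL) — over the limit.
Total Category SR: (three 0.1 oz packs = 8.52 g) + (three 0.1 oz packs = 8.52 g) = 17.04 g.
17.04 g exceeds the road limit of 2 g for Category SR.

No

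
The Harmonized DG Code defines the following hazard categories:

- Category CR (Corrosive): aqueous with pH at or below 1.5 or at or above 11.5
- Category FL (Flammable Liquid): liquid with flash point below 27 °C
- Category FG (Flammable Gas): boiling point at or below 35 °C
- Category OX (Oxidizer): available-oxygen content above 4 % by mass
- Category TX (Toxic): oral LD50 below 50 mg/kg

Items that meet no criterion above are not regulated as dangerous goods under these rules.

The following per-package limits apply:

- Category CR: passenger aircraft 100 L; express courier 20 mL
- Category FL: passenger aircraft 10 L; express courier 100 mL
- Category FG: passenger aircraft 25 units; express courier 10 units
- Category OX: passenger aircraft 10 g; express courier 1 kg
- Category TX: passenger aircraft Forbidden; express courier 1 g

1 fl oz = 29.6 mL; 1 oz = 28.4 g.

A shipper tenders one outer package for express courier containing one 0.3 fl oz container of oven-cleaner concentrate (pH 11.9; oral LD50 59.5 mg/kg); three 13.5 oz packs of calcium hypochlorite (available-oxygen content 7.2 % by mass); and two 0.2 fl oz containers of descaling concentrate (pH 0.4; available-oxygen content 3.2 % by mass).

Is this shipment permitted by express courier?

Oven-cleaner concentrate: pH 11.9 ≥ 11.5 → Category CR (Corrosive).
Calcium hypochlorite: available-oxygen content 7.2 % by mass > 4 % by mass → Category OX (Oxidizer).
pH 0.4 meets the Category CR criterion (Corrosive), so the descaling concentrate is Category CR.
Category CR net quantity: (one 0.3 fl oz container = 8.88 mL) + (two 0.2 fl oz containers = 11.84 mL) = 20.72 mL.
20.72 mL exceeds the express courier limit of 20 mL for Category CR.
Category OX quantity: three 13.5 oz packs = 1150.2 g.
1150.2 g > 1 kg (express courier limit, Category OX) — over the limit.

No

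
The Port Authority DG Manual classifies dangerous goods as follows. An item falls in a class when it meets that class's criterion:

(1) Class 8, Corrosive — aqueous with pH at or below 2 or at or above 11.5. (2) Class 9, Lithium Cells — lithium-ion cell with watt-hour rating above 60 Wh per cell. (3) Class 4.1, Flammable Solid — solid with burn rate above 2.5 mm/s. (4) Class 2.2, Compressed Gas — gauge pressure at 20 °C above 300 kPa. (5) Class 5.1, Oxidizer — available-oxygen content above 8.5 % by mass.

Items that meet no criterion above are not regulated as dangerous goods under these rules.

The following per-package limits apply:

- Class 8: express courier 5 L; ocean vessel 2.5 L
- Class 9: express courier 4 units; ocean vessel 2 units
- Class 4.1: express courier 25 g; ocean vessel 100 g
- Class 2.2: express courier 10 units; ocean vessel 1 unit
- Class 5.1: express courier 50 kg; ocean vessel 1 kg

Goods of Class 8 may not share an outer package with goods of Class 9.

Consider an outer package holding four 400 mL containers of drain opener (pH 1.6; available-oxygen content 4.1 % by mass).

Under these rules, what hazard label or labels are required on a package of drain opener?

Class 8

The drain opener has pH 1.6, which is ≤ 2, so it is Class 8 (Corrosive).
Only the Class 8 label is required.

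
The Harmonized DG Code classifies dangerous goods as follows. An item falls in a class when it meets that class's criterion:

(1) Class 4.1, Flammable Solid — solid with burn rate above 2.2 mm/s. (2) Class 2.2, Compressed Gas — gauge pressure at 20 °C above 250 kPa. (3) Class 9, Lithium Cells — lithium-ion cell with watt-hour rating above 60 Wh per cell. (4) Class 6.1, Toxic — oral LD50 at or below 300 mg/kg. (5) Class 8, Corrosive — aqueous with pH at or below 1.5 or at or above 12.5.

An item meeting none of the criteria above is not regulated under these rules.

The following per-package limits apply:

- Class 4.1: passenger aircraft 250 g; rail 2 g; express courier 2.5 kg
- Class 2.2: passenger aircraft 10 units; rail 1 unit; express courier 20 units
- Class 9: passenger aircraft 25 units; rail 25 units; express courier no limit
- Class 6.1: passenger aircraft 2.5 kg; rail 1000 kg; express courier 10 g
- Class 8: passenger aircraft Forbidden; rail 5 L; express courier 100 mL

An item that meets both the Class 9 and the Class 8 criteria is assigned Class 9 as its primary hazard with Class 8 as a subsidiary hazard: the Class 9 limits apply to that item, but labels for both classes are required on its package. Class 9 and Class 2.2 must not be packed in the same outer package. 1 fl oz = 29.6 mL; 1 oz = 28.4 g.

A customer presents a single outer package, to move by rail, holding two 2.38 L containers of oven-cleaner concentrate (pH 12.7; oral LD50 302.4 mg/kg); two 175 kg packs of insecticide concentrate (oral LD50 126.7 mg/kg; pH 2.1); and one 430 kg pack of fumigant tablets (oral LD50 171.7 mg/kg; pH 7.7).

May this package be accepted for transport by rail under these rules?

pH 12.7 meets the Class 8 criterion (Corrosive), so the oven-cleaner concentrate is Class 8.
With oral LD50 126.7 mg/kg (≤ 300 mg/kg), the insecticide concentrate falls in Class 6.1.
With oral LD50 171.7 mg/kg (≤ 300 mg/kg), the fumigant tablets fall in Class 6.1.
Class 6.1 net quantity: (two 175 kg packs = 350 kg) + 430 kg = 780 kg.
780 kg is within the rail limit of 1000 kg for Class 6.1.
Class 8 quantity: two 2.38 L containers = 4.76 L.
4.76 L is within the rail limit of 5 L for Class 8.
The segregation rule (Class 9 with Class 2.2) does not apply to Class 6.1 with Class 8.
Every hazard class is within its rail limit and no segregation rule is violated.

Yes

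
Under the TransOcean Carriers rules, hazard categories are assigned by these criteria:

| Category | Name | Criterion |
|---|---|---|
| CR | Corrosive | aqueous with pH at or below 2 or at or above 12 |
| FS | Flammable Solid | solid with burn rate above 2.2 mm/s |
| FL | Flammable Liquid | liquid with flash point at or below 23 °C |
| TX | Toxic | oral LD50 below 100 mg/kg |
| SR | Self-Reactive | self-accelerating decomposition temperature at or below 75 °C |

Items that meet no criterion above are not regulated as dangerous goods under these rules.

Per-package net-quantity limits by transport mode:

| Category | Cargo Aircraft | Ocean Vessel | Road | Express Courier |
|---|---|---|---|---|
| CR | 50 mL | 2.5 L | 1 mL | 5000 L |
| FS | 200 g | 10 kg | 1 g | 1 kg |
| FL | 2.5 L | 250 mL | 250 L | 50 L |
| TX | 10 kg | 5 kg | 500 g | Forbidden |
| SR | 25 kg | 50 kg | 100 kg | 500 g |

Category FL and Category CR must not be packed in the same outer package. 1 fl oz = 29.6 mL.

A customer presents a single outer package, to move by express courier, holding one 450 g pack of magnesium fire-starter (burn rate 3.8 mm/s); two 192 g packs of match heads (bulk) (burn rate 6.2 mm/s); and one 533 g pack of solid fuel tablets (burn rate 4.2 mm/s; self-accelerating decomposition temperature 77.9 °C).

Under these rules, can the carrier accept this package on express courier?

With burn rate 3.8 mm/s (> 2.2 mm/s), the magnesium fire-starter falls in Category FS.
Burn rate 6.2 mm/s meets the Category FS criterion (Flammable Solid), so the match heads (bulk) are Category FS.
The solid fuel tablets have burn rate 4.2 mm/s, which is > 2.2 mm/s, so they are Category FS (Flammable Solid).
Total Category FS: 450 g + (two 192 g packs = 384 g) + 533 g = 1.367 kg.
1.367 kg exceeds the express courier limit of 1 kg for Category FS.

No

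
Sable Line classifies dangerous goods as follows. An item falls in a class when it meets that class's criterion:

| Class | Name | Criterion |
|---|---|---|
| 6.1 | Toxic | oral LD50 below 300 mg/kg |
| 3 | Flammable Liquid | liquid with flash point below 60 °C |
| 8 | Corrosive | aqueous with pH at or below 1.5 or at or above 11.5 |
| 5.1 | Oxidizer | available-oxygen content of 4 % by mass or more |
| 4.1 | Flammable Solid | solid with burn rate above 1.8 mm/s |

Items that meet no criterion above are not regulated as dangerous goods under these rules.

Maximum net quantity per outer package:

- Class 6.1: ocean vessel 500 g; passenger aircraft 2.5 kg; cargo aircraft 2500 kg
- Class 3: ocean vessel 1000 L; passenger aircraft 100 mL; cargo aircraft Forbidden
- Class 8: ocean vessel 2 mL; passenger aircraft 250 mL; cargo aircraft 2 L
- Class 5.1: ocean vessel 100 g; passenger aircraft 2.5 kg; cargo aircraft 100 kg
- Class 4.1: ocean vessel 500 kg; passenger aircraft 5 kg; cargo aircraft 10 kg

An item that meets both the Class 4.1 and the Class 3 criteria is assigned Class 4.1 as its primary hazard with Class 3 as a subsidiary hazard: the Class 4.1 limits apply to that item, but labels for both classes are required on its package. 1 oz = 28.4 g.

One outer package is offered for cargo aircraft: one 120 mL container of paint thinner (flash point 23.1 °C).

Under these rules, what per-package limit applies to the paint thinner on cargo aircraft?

The paint thinner has flash point 23.1 °C, which is < 60 °C, so it is Class 3 (Flammable Liquid).
The cargo aircraft limit for Class 3 is Forbidden.

Forbidden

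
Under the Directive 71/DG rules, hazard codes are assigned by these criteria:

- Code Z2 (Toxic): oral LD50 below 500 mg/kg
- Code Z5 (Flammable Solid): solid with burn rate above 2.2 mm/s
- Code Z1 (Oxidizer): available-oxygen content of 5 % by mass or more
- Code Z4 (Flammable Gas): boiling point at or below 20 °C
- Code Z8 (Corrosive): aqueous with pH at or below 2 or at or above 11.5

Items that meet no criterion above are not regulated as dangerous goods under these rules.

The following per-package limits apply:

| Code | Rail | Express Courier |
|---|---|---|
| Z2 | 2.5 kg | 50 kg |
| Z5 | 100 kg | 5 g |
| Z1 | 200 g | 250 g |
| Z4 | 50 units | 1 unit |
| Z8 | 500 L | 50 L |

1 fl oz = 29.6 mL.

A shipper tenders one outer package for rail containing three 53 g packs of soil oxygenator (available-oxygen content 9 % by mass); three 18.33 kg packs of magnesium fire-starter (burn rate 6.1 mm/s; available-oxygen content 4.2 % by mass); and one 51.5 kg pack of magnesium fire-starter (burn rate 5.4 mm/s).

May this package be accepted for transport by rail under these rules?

With available-oxygen content 9 % by mass (≥ 5 % by mass), the soil oxygenator falls in Code Z1.
The magnesium fire-starter has burn rate 6.1 mm/s, which is > 2.2 mm/s, so it is Code Z5 (Flammable Solid).
With burn rate 5.4 mm/s (> 2.2 mm/s), the magnesium fire-starter falls in Code Z5.
Total Code Z5: (three 18.33 kg packs = 54.99 kg) + 51.5 kg = 106.49 kg.
106.49 kg exceeds the rail limit of 100 kg for Code Z5.
Code Z1 quantity: three 53 g packs = 159 g.
159 g ≤ 200 g (rail limit, Code Z1) — within limit.

No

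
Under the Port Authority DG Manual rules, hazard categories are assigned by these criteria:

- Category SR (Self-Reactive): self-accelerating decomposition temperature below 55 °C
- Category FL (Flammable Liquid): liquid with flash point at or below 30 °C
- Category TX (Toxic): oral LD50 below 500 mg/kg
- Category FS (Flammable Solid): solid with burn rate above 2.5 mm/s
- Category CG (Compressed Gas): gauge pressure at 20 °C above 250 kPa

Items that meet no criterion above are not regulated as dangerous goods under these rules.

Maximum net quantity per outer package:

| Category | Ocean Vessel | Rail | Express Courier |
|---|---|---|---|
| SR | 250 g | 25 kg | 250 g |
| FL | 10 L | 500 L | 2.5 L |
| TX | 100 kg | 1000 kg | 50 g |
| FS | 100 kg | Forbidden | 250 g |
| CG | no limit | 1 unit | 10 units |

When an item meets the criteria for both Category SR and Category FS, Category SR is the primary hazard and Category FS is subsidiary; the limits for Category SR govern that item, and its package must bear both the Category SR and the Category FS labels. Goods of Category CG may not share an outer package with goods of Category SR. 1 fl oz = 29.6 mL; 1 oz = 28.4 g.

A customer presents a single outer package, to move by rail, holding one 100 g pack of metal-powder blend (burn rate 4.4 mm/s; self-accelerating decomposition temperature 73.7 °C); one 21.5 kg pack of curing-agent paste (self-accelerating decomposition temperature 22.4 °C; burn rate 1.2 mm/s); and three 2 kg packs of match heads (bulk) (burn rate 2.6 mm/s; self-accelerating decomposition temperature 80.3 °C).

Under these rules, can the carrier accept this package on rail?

The metal-powder blend has burn rate 4.4 mm/s, which is > 2.5 mm/s, so it is Category FS (Flammable Solid).
Self-accelerating decomposition temperature 22.4 °C meets the Category SR criterion (Self-Reactive), so the curing-agent paste is Category SR.
Burn rate 2.6 mm/s meets the Category FS criterion (Flammable Solid), so the match heads (bulk) are Category FS.
Total Category FS: 100 g + (three 2 kg packs = 6 kg) = 6.1 kg.
Category FS is Forbidden by rail.
Category SR quantity: 21.5 kg.
21.5 kg is within the rail limit of 25 kg for Category SR.
The segregation rule (Category CG with Category SR) does not apply to Category FS with Category SR.

No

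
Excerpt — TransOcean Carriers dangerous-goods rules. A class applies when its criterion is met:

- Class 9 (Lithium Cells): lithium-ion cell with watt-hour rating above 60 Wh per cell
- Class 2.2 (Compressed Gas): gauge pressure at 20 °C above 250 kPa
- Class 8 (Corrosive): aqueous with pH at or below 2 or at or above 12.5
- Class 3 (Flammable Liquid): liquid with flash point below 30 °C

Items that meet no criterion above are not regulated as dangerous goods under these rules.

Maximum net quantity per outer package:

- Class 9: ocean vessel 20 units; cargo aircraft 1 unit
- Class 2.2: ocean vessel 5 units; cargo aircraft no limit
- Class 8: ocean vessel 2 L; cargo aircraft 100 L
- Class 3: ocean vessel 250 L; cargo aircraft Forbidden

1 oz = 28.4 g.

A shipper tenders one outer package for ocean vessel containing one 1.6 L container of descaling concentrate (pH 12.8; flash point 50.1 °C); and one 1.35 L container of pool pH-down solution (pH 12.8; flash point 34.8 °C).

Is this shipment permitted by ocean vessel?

No

pH 12.8 meets the Class 8 criterion (Corrosive), so the descaling concentrate is Class 8.
The pool pH-down solution has pH 12.8, which is ≥ 12.5, so it is Class 8 (Corrosive).
Total Class 8: 1.6 L + 1.35 L = 2.95 L.
2.95 L > 2 L (ocean vessel limit, Class 8) — over the limit.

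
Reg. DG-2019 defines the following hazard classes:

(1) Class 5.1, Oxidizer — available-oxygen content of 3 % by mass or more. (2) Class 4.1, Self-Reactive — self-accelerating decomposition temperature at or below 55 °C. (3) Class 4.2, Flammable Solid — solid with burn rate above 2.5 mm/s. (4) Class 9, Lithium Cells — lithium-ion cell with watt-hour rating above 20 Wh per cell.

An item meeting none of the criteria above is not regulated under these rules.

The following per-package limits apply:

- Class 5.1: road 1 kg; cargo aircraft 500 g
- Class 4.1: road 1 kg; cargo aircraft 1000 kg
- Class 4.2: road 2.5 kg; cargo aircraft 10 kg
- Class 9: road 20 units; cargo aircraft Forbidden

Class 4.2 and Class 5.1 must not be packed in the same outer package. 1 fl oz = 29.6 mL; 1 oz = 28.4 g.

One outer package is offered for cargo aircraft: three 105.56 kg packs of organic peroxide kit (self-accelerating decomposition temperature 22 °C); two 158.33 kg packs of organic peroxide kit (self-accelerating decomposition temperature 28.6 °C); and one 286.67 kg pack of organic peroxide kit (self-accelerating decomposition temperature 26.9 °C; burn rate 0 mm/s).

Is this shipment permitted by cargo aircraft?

Self-accelerating decomposition temperature 22 °C meets the Class 4.1 criterion (Self-Reactive), so the organic peroxide kit is Class 4.1.
Self-accelerating decomposition temperature 28.6 °C meets the Class 4.1 criterion (Self-Reactive), so the organic peroxide kit is Class 4.1.
Self-accelerating decomposition temperature 26.9 °C meets the Class 4.1 criterion (Self-Reactive), so the organic peroxide kit is Class 4.1.
Class 4.1 net quantity: (three 105.56 kg packs = 316.68 kg) + (two 158.33 kg packs = 316.66 kg) + 286.67 kg = 920.01 kg.
That is within the Class 4.1 cargo aircraft limit of 1000 kg.

Yes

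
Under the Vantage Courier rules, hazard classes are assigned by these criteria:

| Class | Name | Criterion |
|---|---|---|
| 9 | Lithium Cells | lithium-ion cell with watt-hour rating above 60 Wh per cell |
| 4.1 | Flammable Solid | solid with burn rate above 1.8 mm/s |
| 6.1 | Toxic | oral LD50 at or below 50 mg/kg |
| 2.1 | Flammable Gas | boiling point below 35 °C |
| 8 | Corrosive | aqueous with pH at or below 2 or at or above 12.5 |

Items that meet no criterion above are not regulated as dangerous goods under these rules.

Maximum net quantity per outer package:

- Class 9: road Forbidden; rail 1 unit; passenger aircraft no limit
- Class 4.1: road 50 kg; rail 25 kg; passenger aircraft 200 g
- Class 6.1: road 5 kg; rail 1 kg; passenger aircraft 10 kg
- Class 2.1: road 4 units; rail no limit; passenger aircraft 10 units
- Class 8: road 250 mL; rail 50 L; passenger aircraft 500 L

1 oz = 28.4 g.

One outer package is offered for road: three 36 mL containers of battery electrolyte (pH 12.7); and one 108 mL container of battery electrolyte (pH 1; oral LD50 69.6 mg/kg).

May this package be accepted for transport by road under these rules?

Battery electrolyte: pH 12.7 ≥ 12.5 → Class 8 (Corrosive).
The battery electrolyte has pH 1, which is ≤ 2, so it is Class 8 (Corrosive).
Total Class 8: (three 36 mL containers = 108 mL) + 108 mL = 216 mL.
216 mL is within the road limit of 250 mL for Class 8.

Yes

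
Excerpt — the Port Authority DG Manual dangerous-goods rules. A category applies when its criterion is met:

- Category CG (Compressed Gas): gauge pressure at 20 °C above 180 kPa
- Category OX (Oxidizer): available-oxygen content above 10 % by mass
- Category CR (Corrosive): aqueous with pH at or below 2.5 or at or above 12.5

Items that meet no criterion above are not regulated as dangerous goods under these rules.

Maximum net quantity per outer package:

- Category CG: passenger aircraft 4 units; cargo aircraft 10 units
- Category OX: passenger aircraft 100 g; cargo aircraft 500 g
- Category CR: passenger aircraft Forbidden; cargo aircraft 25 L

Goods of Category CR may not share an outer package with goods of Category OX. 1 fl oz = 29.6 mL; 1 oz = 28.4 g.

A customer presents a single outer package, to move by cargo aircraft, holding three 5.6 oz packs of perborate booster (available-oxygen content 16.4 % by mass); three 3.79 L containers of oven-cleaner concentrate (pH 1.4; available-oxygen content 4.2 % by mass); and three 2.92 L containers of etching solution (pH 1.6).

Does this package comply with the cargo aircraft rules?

With available-oxygen content 16.4 % by mass (> 10 % by mass), the perborate booster falls in Category OX.
Oven-cleaner concentrate: pH 1.4 ≤ 2.5 → Category CR (Corrosive).
With pH 1.6 (≤ 2.5), the etching solution falls in Category CR.
Category CR net quantity: (three 3.79 L containers = 11.37 L) + (three 2.92 L containers = 8.76 L) = 20.13 L.
20.13 L is within the cargo aircraft limit of 25 L for Category CR.
Category OX quantity: three 5.6 oz packs = 477.12 g.
477.12 g ≤ 500 g (cargo aircraft limit, Category OX) — within limit.
Category CR and Category OX may not share an outer package.

No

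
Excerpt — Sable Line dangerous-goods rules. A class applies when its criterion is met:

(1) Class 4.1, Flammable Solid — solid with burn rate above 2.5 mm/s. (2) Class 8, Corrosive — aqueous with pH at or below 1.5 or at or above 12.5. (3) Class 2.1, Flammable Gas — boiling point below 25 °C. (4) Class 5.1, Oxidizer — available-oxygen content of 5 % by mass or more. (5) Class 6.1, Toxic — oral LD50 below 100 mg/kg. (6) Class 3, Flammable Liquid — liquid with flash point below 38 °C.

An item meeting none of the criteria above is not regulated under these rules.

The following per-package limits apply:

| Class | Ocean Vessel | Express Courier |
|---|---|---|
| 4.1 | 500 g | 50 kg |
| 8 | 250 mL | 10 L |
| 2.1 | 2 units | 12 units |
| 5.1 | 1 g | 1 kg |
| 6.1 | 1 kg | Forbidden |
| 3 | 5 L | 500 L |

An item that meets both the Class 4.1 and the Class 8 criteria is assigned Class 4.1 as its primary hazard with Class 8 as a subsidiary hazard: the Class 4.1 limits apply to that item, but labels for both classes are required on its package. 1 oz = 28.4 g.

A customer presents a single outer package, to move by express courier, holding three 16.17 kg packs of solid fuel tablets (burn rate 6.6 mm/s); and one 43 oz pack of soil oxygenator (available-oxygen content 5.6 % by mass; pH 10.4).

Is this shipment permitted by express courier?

Solid fuel tablets: burn rate 6.6 mm/s > 2.5 mm/s → Class 4.1 (Flammable Solid).
The soil oxygenator has available-oxygen content 5.6 % by mass, which is ≥ 5 % by mass, so it is Class 5.1 (Oxidizer).
Class 4.1 quantity: three 16.17 kg packs = 48.51 kg.
48.51 kg is within the express courier limit of 50 kg for Class 4.1.
Class 5.1 quantity: one 43 oz pack = 1221.2 g.
1221.2 g exceeds the express courier limit of 1 kg for Class 5.1.

No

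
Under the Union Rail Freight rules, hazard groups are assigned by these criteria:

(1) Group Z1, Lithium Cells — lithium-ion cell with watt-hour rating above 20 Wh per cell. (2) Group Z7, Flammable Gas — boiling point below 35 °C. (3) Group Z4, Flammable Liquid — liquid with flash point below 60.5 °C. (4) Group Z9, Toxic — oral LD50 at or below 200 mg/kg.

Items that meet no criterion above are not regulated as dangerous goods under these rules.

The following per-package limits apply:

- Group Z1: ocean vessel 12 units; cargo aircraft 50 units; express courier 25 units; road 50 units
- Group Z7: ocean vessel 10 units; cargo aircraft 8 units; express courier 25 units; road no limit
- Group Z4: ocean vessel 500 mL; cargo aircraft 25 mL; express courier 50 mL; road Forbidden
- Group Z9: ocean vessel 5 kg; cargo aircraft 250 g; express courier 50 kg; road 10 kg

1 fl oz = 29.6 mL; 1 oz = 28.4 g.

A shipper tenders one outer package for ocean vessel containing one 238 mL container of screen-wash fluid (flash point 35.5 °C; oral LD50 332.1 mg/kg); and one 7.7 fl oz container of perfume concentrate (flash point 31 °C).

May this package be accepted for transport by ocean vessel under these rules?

With flash point 35.5 °C (< 60.5 °C), the screen-wash fluid falls in Group Z4.
Flash point 31 °C meets the Group Z4 criterion (Flammable Liquid), so the perfume concentrate is Group Z4.
Total Group Z4: 238 mL + (one 7.7 fl oz container = 227.92 mL) = 465.92 mL.
465.92 mL ≤ 500 mL (ocean vessel limit, Group Z4) — within limit.

Yes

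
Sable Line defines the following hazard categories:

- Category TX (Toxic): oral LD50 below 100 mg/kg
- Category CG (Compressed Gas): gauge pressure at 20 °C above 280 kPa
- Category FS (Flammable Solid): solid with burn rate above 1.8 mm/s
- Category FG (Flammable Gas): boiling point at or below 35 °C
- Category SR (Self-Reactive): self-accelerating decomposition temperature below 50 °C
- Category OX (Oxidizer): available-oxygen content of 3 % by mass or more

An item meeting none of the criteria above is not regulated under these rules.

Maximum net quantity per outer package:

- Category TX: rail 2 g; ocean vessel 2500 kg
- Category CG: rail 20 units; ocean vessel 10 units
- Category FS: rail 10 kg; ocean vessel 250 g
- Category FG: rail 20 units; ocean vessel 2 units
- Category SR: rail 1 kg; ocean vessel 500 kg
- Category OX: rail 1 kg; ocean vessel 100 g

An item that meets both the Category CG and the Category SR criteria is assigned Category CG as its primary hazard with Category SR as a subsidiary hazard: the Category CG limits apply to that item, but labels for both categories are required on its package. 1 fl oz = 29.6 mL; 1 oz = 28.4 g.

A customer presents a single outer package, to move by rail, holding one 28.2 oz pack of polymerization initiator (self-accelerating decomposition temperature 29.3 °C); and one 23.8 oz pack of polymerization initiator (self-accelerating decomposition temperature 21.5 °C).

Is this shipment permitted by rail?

No

Self-accelerating decomposition temperature 29.3 °C meets the Category SR criterion (Self-Reactive), so the polymerization initiator is Category SR.
Polymerization initiator: self-accelerating decomposition temperature 21.5 °C < 50 °C → Category SR (Self-Reactive).
Category SR net quantity: (one 28.2 oz pack = 800.88 g) + (one 23.8 oz pack = 675.92 g) = 1476.8 g.
That exceeds the Category SR rail limit of 1 kg.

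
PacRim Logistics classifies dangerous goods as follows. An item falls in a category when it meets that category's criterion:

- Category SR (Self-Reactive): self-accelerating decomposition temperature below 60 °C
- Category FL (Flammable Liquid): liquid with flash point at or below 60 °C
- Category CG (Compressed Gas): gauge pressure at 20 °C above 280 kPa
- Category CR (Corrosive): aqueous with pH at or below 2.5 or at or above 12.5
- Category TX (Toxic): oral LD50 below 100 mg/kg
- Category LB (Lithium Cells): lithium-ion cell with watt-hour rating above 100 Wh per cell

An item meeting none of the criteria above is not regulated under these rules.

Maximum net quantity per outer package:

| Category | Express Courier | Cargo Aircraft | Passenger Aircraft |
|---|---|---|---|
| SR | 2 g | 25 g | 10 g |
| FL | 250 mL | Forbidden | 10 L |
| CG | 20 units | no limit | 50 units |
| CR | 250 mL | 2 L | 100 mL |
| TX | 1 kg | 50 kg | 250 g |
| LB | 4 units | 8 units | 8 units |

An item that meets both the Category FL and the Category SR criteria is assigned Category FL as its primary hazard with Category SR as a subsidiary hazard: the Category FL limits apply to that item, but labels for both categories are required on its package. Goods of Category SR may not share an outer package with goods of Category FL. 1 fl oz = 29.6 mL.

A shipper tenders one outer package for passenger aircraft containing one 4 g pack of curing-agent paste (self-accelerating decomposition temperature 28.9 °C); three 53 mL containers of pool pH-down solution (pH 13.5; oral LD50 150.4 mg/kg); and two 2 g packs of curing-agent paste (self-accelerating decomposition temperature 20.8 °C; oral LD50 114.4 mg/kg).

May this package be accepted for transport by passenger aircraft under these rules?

The curing-agent paste has self-accelerating decomposition temperature 28.9 °C, which is < 60 °C, so it is Category SR (Self-Reactive).
Pool pH-down solution: pH 13.5 ≥ 12.5 → Category CR (Corrosive).
Self-accelerating decomposition temperature 20.8 °C meets the Category SR criterion (Self-Reactive), so the curing-agent paste is Category SR.
Total Category SR: 4 g + (two 2 g packs = 4 g) = 8 g.
That is within the Category SR passenger aircraft limit of 10 g.
Category CR quantity: three 53 mL containers = 159 mL.
159 mL > 100 mL (passenger aircraft limit, Category CR) — over the limit.
The segregation rule (Category SR with Category FL) does not apply to Category SR with Category CR.

No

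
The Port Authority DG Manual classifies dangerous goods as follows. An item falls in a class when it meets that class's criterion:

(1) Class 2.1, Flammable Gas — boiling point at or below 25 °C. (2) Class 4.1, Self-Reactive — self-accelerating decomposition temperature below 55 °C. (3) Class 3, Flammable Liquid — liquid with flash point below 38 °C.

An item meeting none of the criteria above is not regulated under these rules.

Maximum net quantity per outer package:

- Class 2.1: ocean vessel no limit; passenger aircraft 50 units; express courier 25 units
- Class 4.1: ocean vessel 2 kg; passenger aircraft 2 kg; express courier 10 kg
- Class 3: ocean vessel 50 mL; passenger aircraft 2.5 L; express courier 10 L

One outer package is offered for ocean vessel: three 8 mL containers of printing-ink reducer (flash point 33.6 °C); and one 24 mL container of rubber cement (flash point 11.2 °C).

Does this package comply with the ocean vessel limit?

Yes

The printing-ink reducer has flash point 33.6 °C, which is < 38 °C, so it is Class 3 (Flammable Liquid).
The rubber cement has flash point 11.2 °C, which is < 38 °C, so it is Class 3 (Flammable Liquid).
Class 3 net quantity: (three 8 mL containers = 24 mL) + 24 mL = 48 mL.
That is within the Class 3 ocean vessel limit of 50 mL.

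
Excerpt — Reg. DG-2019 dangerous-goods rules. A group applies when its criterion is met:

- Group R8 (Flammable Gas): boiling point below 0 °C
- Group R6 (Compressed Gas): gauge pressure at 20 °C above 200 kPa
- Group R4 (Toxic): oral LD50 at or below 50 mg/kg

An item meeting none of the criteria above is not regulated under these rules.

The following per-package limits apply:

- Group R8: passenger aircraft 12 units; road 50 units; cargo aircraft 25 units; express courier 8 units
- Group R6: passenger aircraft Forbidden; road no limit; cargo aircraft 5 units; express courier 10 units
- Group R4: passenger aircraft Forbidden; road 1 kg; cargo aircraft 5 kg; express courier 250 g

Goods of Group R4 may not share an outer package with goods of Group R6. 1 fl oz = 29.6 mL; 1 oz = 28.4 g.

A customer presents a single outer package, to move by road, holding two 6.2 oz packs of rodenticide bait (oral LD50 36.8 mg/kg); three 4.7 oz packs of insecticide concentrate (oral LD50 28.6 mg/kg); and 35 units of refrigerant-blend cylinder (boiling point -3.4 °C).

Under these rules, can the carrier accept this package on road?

With oral LD50 36.8 mg/kg (≤ 50 mg/kg), the rodenticide bait falls in Group R4.
Oral LD50 28.6 mg/kg meets the Group R4 criterion (Toxic), so the insecticide concentrate is Group R4.
With boiling point -3.4 °C (< 0 °C), the refrigerant-blend cylinder falls in Group R8.
Total Group R4: (two 6.2 oz packs = 352.16 g) + (three 4.7 oz packs = 400.44 g) = 752.6 g.
752.6 g ≤ 1 kg (road limit, Group R4) — within limit.
Group R8 quantity: 35 units.
35 units is within the road limit of 50 units for Group R8.
The segregation rule (Group R4 with Group R6) does not apply to Group R4 with Group R8.
Every hazard group is within its road limit and no segregation rule is violated.

Yes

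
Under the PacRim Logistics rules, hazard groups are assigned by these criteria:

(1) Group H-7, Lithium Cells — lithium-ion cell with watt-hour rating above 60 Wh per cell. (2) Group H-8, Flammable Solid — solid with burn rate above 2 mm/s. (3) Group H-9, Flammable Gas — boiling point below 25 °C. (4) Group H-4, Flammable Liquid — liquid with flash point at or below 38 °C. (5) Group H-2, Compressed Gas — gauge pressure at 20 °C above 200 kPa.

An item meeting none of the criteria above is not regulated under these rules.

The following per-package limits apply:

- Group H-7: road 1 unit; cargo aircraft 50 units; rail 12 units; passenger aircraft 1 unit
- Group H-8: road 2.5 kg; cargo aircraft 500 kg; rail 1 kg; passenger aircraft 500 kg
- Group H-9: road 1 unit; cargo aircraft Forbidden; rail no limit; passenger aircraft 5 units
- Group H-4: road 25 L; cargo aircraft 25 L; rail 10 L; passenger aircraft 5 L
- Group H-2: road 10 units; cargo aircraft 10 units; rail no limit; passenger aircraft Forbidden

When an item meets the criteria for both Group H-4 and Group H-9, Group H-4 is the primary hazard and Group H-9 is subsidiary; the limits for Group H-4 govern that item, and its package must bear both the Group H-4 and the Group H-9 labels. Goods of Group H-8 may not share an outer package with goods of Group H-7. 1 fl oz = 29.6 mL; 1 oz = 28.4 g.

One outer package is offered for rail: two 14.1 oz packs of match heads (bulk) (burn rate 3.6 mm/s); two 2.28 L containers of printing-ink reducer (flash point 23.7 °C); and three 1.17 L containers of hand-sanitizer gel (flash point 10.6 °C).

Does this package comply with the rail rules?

Yes

Burn rate 3.6 mm/s meets the Group H-8 criterion (Flammable Solid), so the match heads (bulk) are Group H-8.
Printing-ink reducer: flash point 23.7 °C ≤ 38 °C → Group H-4 (Flammable Liquid).
Flash point 10.6 °C meets the Group H-4 criterion (Flammable Liquid), so the hand-sanitizer gel is Group H-4.
Group H-4 net quantity: (two 2.28 L containers = 4.56 L) + (three 1.17 L containers = 3.51 L) = 8.07 L.
8.07 L ≤ 10 L (rail limit, Group H-4) — within limit.
Group H-8 quantity: two 14.1 oz packs = 800.88 g.
800.88 g is within the rail limit of 1 kg for Group H-8.
The segregation rule (Group H-8 with Group H-7) does not apply to Group H-4 with Group H-8.
Every hazard group is within its rail limit and no segregation rule is violated.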